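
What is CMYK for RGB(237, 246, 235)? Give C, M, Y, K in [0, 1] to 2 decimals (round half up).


R'=237/255≈0.9294, G'=246/255≈0.9647, B'=235/255≈0.9216
K = 1 - max(R',G',B') = 1 - 246/255 = 9/255 = 0.03529… → 0.04
(1-R'-K)/(1-K) simplifies to (max-R)/max with max = 246:
C = (246-237)/246 = 9/246 = 0.03658… → 0.04
M = (246-246)/246 = 0/246 = 0 → 0.00
Y = (246-235)/246 = 11/246 = 0.04471… → 0.04
= CMYK(0.04, 0.00, 0.04, 0.04)


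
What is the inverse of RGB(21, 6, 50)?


Invert: (255-R, 255-G, 255-B)
R: 255-21 = 234
G: 255-6 = 249
B: 255-50 = 205
= RGB(234, 249, 205)


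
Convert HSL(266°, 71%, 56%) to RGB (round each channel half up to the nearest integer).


H=266°, S=0.71, L=0.56
C = (1-|2L-1|)×S = (1-|0.12|)×0.71 = 0.6248
H' = H/60 = 266/60 ≈ 4.4333; X = C×(1-|H' mod 2 - 1|) ≈ 0.2707
m = L - C/2 = 0.56 - 0.3124 = 0.2476
Sector ⌊H'⌋ = 4 → (R',G',B') = (≈0.2707, 0.0, 0.6248)
RGB = ((R'+m)×255, (G'+m)×255, (B'+m)×255) = (132.1784, 63.138, 222.462)
Round half up → RGB(132, 63, 222)


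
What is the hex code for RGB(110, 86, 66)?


R = 110 → 6E (hex)
G = 86 → 56 (hex)
B = 66 → 42 (hex)
Hex = #6E5642


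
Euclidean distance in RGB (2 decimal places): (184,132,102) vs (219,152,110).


d = √[(R₁-R₂)² + (G₁-G₂)² + (B₁-B₂)²]
d = √[(184-219)² + (132-152)² + (102-110)²]
d = √[1225 + 400 + 64]
d = √1689
d ≈ 41.10


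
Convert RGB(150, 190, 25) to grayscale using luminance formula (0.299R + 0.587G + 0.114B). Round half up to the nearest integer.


Gray = 0.299×R + 0.587×G + 0.114×B
Gray = 0.299×150 + 0.587×190 + 0.114×25
Gray = 44.850 + 111.530 + 2.850
Gray = 159.230 → round half up → 159
Gray = 159


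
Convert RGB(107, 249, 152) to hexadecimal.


R = 107 → 6B (hex)
G = 249 → F9 (hex)
B = 152 → 98 (hex)
Hex = #6BF998


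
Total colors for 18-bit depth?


Colors = 2^bits = 2^18
= 262,144 colors


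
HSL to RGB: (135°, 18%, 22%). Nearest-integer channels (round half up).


H=135°, S=0.18, L=0.22
C = (1-|2L-1|)×S = (1-|-0.56|)×0.18 = 0.0792
H' = H/60 = 135/60 ≈ 2.2500; X = C×(1-|H' mod 2 - 1|) = 0.0198
m = L - C/2 = 0.22 - 0.0396 = 0.1804
Sector ⌊H'⌋ = 2 → (R',G',B') = (0.0, 0.0792, 0.0198)
RGB = ((R'+m)×255, (G'+m)×255, (B'+m)×255) = (46.002, 66.198, 51.051)
Round half up → RGB(46, 66, 51)


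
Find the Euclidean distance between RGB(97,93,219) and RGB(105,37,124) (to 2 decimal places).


d = √[(R₁-R₂)² + (G₁-G₂)² + (B₁-B₂)²]
d = √[(97-105)² + (93-37)² + (219-124)²]
d = √[64 + 3136 + 9025]
d = √12225
d ≈ 110.57


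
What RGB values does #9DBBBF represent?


9D → 157 (R)
BB → 187 (G)
BF → 191 (B)
= RGB(157, 187, 191)


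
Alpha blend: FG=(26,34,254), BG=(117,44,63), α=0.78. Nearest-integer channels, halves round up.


C = α×F + (1-α)×B, with 1-α = 0.22
R: 0.78×26 + 0.22×117 = 20.28 + 25.74 = 46.02 → 46
G: 0.78×34 + 0.22×44 = 26.52 + 9.68 = 36.20 → 36
B: 0.78×254 + 0.22×63 = 198.12 + 13.86 = 211.98 → 212
= RGB(46, 36, 212)


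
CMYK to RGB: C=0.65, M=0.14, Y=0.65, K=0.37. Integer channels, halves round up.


R = 255 × (1-C) × (1-K) = 255 × 0.35 × 0.63 = 56.2275 → 56
G = 255 × (1-M) × (1-K) = 255 × 0.86 × 0.63 = 138.159 → 138
B = 255 × (1-Y) × (1-K) = 255 × 0.35 × 0.63 = 56.2275 → 56
= RGB(56, 138, 56)


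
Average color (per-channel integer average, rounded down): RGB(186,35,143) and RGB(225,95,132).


Midpoint: each channel = ⌊(C₁+C₂)/2⌋
R: ⌊(186+225)/2⌋ = 205
G: ⌊(35+95)/2⌋ = 65
B: ⌊(143+132)/2⌋ = 137
= RGB(205, 65, 137)


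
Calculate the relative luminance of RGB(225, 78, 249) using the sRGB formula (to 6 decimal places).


Linearize each channel (sRGB transfer function): c = v/255; c_lin = c/12.92 if c ≤ 0.04045, else ((c+0.055)/1.055)^2.4
  R: 225/255 ≈ 0.882353 > 0.04045 → ((0.882353+0.055)/1.055)^2.4 ≈ 0.752942
  G: 78/255 ≈ 0.305882 > 0.04045 → ((0.305882+0.055)/1.055)^2.4 ≈ 0.076185
  B: 249/255 ≈ 0.976471 > 0.04045 → ((0.976471+0.055)/1.055)^2.4 ≈ 0.947307
R_lin = 0.752942, G_lin = 0.076185, B_lin = 0.947307
L = 0.2126×R + 0.7152×G + 0.0722×B
L = 0.2126×0.752942 + 0.7152×0.076185 + 0.0722×0.947307
L ≈ 0.282959


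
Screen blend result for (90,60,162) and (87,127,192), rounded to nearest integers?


Screen: C = 255 - (255-A)×(255-B)/255, rounded to nearest integer
R: 255 - (255-90)×(255-87)/255 = 255 - 27720/255 ≈ 255 - 108.706 = 146.294 → 146
G: 255 - (255-60)×(255-127)/255 = 255 - 24960/255 ≈ 255 - 97.882 = 157.118 → 157
B: 255 - (255-162)×(255-192)/255 = 255 - 5859/255 ≈ 255 - 22.976 = 232.024 → 232
= RGB(146, 157, 232)


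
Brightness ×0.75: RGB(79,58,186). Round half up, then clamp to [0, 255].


Multiply each channel by 0.75, round half up, clamp to [0, 255]
R: 79×0.75 = 59.25 → round → 59
G: 58×0.75 = 43.5 → round → 44
B: 186×0.75 = 139.5 → round → 140
= RGB(59, 44, 140)


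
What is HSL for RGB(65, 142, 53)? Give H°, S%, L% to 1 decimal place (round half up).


Normalize: R'=65/255≈0.2549, G'=142/255≈0.5569, B'=53/255≈0.2078
Max=142/255, Min=53/255, Δ=Max-Min=89/255
L = (Max+Min)/2 = (142+53)/510 = 195/510 = 0.38235… → L = 38.2%
L ≤ 0.5 → S = Δ/(Max+Min) = 89/(142+53) = 89/195 = 0.45641… → S = 45.6%
(the 1/255 factors cancel in S and H, so raw channel differences can be used)
Max is G' → H = 60 × ((B-R)/Δ + 2) = 60 × ((53-65)/89 + 2)
  -12/89 + 2 = -0.1348… + 2 = 1.8651…
  H = 60 × 1.8651… = 111.910…° → H = 111.9°
= HSL(111.9°, 45.6%, 38.2%)


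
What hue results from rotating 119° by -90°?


New hue = (H + rotation) mod 360
New hue = (119 -90) mod 360
= 29 mod 360
= 29°


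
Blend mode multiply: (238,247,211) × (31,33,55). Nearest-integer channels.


Multiply: C = A×B/255, rounded to nearest integer
R: 238×31/255 = 7378/255 ≈ 28.933 → 29
G: 247×33/255 = 8151/255 ≈ 31.965 → 32
B: 211×55/255 = 11605/255 ≈ 45.510 → 46
= RGB(29, 32, 46)


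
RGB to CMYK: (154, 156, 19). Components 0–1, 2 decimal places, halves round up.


R'=154/255≈0.6039, G'=156/255≈0.6118, B'=19/255≈0.0745
K = 1 - max(R',G',B') = 1 - 156/255 = 99/255 = 0.38823… → 0.39
(1-R'-K)/(1-K) simplifies to (max-R)/max with max = 156:
C = (156-154)/156 = 2/156 = 0.01282… → 0.01
M = (156-156)/156 = 0/156 = 0 → 0.00
Y = (156-19)/156 = 137/156 = 0.87820… → 0.88
= CMYK(0.01, 0.00, 0.88, 0.39)


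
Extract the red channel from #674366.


Color: #674366
R = 67 = 103
G = 43 = 67
B = 66 = 102
Red = 103


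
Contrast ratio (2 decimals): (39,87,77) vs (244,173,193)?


Linearize each sRGB channel c=v/255: c/12.92 if c ≤ 0.04045 else ((c+0.055)/1.055)^2.4
L = 0.2126×R_lin + 0.7152×G_lin + 0.0722×B_lin
Color 1 (39,87,77):
  R=39: 39/255≈0.1529 > 0.04045 → ((0.1529+0.055)/1.055)^2.4 ≈ 0.02029
  G=87: 87/255≈0.3412 > 0.04045 → ((0.3412+0.055)/1.055)^2.4 ≈ 0.09531
  B=77: 77/255≈0.3020 > 0.04045 → ((0.3020+0.055)/1.055)^2.4 ≈ 0.07421
  L1 = 0.2126×0.02029 + 0.7152×0.09531 + 0.0722×0.07421 ≈ 0.07784
Color 2 (244,173,193):
  R=244: 244/255≈0.9569 > 0.04045 → ((0.9569+0.055)/1.055)^2.4 ≈ 0.90466
  G=173: 173/255≈0.6784 > 0.04045 → ((0.6784+0.055)/1.055)^2.4 ≈ 0.41789
  B=193: 193/255≈0.7569 > 0.04045 → ((0.7569+0.055)/1.055)^2.4 ≈ 0.53328
  L2 = 0.2126×0.90466 + 0.7152×0.41789 + 0.0722×0.53328 ≈ 0.52970
Lighter = 0.52970, Darker = 0.07784
Ratio = (L_lighter + 0.05) / (L_darker + 0.05)
Ratio = (0.52970 + 0.05) / (0.07784 + 0.05) = 0.57970 / 0.12784 ≈ 4.5348
Ratio ≈ 4.53:1


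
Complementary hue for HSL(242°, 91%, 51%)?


Complement = opposite side of color wheel = hue + 180°
H' = (242 + 180) mod 360 = 62°
S and L unchanged.
= HSL(62°, 91%, 51%)


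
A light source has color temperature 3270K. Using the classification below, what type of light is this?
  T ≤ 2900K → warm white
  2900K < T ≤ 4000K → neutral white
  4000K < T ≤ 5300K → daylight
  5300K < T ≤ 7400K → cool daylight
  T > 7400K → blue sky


Temperature: 3270K
2900K < 3270K ≤ 4000K → neutral white
Classification: neutral white


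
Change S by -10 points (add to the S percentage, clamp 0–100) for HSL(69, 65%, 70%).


Original S = 65%
Adjustment = -10 percentage points
New S = 65 + (-10) = 55
Clamp to [0, 100] → 55
= HSL(69°, 55%, 70%)


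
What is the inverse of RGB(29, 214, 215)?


Invert: (255-R, 255-G, 255-B)
R: 255-29 = 226
G: 255-214 = 41
B: 255-215 = 40
= RGB(226, 41, 40)


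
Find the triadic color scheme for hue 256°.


Triadic: equally spaced at 120° intervals
H1 = 256°
H2 = (256 + 120) mod 360 = 16°
H3 = (256 + 240) mod 360 = 136°
Triadic = 256°, 16°, 136°


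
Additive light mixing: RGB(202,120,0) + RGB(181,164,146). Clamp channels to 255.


Additive: each channel = min(255, C₁+C₂)
R: 202+181 = 383 → 255
G: 120+164 = 284 → 255
B: 0+146 = 146 → 146
= RGB(255, 255, 146)


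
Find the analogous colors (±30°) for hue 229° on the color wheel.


Base hue: 229°
Left analog: (229 - 30) mod 360 = 199°
Right analog: (229 + 30) mod 360 = 259°
Analogous hues = 199° and 259°


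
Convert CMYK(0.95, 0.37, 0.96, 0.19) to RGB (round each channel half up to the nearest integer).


R = 255 × (1-C) × (1-K) = 255 × 0.05 × 0.81 = 10.3275 → 10
G = 255 × (1-M) × (1-K) = 255 × 0.63 × 0.81 = 130.1265 → 130
B = 255 × (1-Y) × (1-K) = 255 × 0.04 × 0.81 = 8.262 → 8
= RGB(10, 130, 8)


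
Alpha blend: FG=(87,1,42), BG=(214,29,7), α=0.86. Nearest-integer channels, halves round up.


C = α×F + (1-α)×B, with 1-α = 0.14
R: 0.86×87 + 0.14×214 = 74.82 + 29.96 = 104.78 → 105
G: 0.86×1 + 0.14×29 = 0.86 + 4.06 = 4.92 → 5
B: 0.86×42 + 0.14×7 = 36.12 + 0.98 = 37.10 → 37
= RGB(105, 5, 37)


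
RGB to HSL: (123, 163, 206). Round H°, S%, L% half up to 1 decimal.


Normalize: R'=123/255≈0.4824, G'=163/255≈0.6392, B'=206/255≈0.8078
Max=206/255, Min=123/255, Δ=Max-Min=83/255
L = (Max+Min)/2 = (206+123)/510 = 329/510 = 0.64509… → L = 64.5%
L > 0.5 → S = Δ/(2-Max-Min) = 83/(510-206-123) = 83/181 = 0.45856… → S = 45.9%
(the 1/255 factors cancel in S and H, so raw channel differences can be used)
Max is B' → H = 60 × ((R-G)/Δ + 4) = 60 × ((123-163)/83 + 4)
  -40/83 + 4 = -0.4819… + 4 = 3.5180…
  H = 60 × 3.5180… = 211.084…° → H = 211.1°
= HSL(211.1°, 45.9%, 64.5%)


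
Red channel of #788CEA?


Color: #788CEA
R = 78 = 120
G = 8C = 140
B = EA = 234
Red = 120


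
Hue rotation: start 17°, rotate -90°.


New hue = (H + rotation) mod 360
New hue = (17 -90) mod 360
= -73 mod 360
= 287°


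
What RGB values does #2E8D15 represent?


2E → 46 (R)
8D → 141 (G)
15 → 21 (B)
= RGB(46, 141, 21)


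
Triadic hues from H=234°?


Triadic: equally spaced at 120° intervals
H1 = 234°
H2 = (234 + 120) mod 360 = 354°
H3 = (234 + 240) mod 360 = 114°
Triadic = 234°, 354°, 114°


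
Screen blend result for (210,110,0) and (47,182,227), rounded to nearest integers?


Screen: C = 255 - (255-A)×(255-B)/255, rounded to nearest integer
R: 255 - (255-210)×(255-47)/255 = 255 - 9360/255 ≈ 255 - 36.706 = 218.294 → 218
G: 255 - (255-110)×(255-182)/255 = 255 - 10585/255 ≈ 255 - 41.510 = 213.490 → 213
B: 255 - (255-0)×(255-227)/255 = 255 - 7140/255 ≈ 255 - 28.000 = 227.000 → 227
= RGB(218, 213, 227)


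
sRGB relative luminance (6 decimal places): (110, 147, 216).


Linearize each channel (sRGB transfer function): c = v/255; c_lin = c/12.92 if c ≤ 0.04045, else ((c+0.055)/1.055)^2.4
  R: 110/255 ≈ 0.431373 > 0.04045 → ((0.431373+0.055)/1.055)^2.4 ≈ 0.155926
  G: 147/255 ≈ 0.576471 > 0.04045 → ((0.576471+0.055)/1.055)^2.4 ≈ 0.291771
  B: 216/255 ≈ 0.847059 > 0.04045 → ((0.847059+0.055)/1.055)^2.4 ≈ 0.686685
R_lin = 0.155926, G_lin = 0.291771, B_lin = 0.686685
L = 0.2126×R + 0.7152×G + 0.0722×B
L = 0.2126×0.155926 + 0.7152×0.291771 + 0.0722×0.686685
L ≈ 0.291403


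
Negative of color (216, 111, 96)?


Invert: (255-R, 255-G, 255-B)
R: 255-216 = 39
G: 255-111 = 144
B: 255-96 = 159
= RGB(39, 144, 159)


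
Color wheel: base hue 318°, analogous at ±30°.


Base hue: 318°
Left analog: (318 - 30) mod 360 = 288°
Right analog: (318 + 30) mod 360 = 348°
Analogous hues = 288° and 348°


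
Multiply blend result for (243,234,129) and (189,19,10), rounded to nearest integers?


Multiply: C = A×B/255, rounded to nearest integer
R: 243×189/255 = 45927/255 ≈ 180.106 → 180
G: 234×19/255 = 4446/255 ≈ 17.435 → 17
B: 129×10/255 = 1290/255 ≈ 5.059 → 5
= RGB(180, 17, 5)


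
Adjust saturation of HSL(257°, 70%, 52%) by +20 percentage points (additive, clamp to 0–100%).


Original S = 70%
Adjustment = +20 percentage points
New S = 70 + (20) = 90
Clamp to [0, 100] → 90
= HSL(257°, 90%, 52%)


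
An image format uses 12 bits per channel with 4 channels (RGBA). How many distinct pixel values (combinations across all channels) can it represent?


Total bits = 12 bits/channel × 4 channels = 48 bits
Distinct pixel values = 2^48
= 281,474,976,710,656 pixel values


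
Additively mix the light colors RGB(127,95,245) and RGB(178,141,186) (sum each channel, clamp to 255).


Additive: each channel = min(255, C₁+C₂)
R: 127+178 = 305 → 255
G: 95+141 = 236 → 236
B: 245+186 = 431 → 255
= RGB(255, 236, 255)


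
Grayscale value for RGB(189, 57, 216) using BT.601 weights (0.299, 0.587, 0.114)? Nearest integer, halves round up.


Gray = 0.299×R + 0.587×G + 0.114×B
Gray = 0.299×189 + 0.587×57 + 0.114×216
Gray = 56.511 + 33.459 + 24.624
Gray = 114.594 → round half up → 115
Gray = 115


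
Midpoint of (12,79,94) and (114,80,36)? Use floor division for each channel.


Midpoint: each channel = ⌊(C₁+C₂)/2⌋
R: ⌊(12+114)/2⌋ = 63
G: ⌊(79+80)/2⌋ = 79
B: ⌊(94+36)/2⌋ = 65
= RGB(63, 79, 65)


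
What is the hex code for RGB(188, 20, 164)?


R = 188 → BC (hex)
G = 20 → 14 (hex)
B = 164 → A4 (hex)
Hex = #BC14A4


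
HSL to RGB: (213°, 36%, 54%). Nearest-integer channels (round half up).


H=213°, S=0.36, L=0.54
C = (1-|2L-1|)×S = (1-|0.08|)×0.36 = 0.3312
H' = H/60 = 213/60 ≈ 3.5500; X = C×(1-|H' mod 2 - 1|) = 0.14904
m = L - C/2 = 0.54 - 0.1656 = 0.3744
Sector ⌊H'⌋ = 3 → (R',G',B') = (0.0, 0.14904, 0.3312)
RGB = ((R'+m)×255, (G'+m)×255, (B'+m)×255) = (95.472, 133.4772, 179.928)
Round half up → RGB(95, 133, 180)


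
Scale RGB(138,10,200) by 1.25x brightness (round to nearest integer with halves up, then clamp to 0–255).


Multiply each channel by 1.25, round half up, clamp to [0, 255]
R: 138×1.25 = 172.5 → round → 173
G: 10×1.25 = 12.5 → round → 13
B: 200×1.25 = 250
= RGB(173, 13, 250)


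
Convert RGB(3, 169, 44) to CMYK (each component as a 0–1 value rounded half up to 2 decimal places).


R'=3/255≈0.0118, G'=169/255≈0.6627, B'=44/255≈0.1725
K = 1 - max(R',G',B') = 1 - 169/255 = 86/255 = 0.33725… → 0.34
(1-R'-K)/(1-K) simplifies to (max-R)/max with max = 169:
C = (169-3)/169 = 166/169 = 0.98224… → 0.98
M = (169-169)/169 = 0/169 = 0 → 0.00
Y = (169-44)/169 = 125/169 = 0.73964… → 0.74
= CMYK(0.98, 0.00, 0.74, 0.34)


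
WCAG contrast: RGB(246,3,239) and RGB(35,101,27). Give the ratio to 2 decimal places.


Linearize each sRGB channel c=v/255: c/12.92 if c ≤ 0.04045 else ((c+0.055)/1.055)^2.4
L = 0.2126×R_lin + 0.7152×G_lin + 0.0722×B_lin
Color 1 (246,3,239):
  R=246: 246/255≈0.9647 > 0.04045 → ((0.9647+0.055)/1.055)^2.4 ≈ 0.92158
  G=3: 3/255≈0.0118 ≤ 0.04045 → 0.0118/12.92 ≈ 0.00091
  B=239: 239/255≈0.9373 > 0.04045 → ((0.9373+0.055)/1.055)^2.4 ≈ 0.86316
  L1 = 0.2126×0.92158 + 0.7152×0.00091 + 0.0722×0.86316 ≈ 0.25890
Color 2 (35,101,27):
  R=35: 35/255≈0.1373 > 0.04045 → ((0.1373+0.055)/1.055)^2.4 ≈ 0.01681
  G=101: 101/255≈0.3961 > 0.04045 → ((0.3961+0.055)/1.055)^2.4 ≈ 0.13014
  B=27: 27/255≈0.1059 > 0.04045 → ((0.1059+0.055)/1.055)^2.4 ≈ 0.01096
  L2 = 0.2126×0.01681 + 0.7152×0.13014 + 0.0722×0.01096 ≈ 0.09744
Lighter = 0.25890, Darker = 0.09744
Ratio = (L_lighter + 0.05) / (L_darker + 0.05)
Ratio = (0.25890 + 0.05) / (0.09744 + 0.05) = 0.30890 / 0.14744 ≈ 2.0951
Ratio ≈ 2.10:1


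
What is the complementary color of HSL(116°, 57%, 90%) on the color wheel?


Complement = opposite side of color wheel = hue + 180°
H' = (116 + 180) mod 360 = 296°
S and L unchanged.
= HSL(296°, 57%, 90%)


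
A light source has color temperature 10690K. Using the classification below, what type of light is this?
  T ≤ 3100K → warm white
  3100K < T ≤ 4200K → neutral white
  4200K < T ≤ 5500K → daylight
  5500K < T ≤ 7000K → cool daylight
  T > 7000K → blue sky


Temperature: 10690K
10690K > 7000K → blue sky
Classification: blue sky


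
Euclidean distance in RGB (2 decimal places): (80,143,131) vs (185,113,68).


d = √[(R₁-R₂)² + (G₁-G₂)² + (B₁-B₂)²]
d = √[(80-185)² + (143-113)² + (131-68)²]
d = √[11025 + 900 + 3969]
d = √15894
d ≈ 126.07


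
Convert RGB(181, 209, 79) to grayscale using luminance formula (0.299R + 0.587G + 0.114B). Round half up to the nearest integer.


Gray = 0.299×R + 0.587×G + 0.114×B
Gray = 0.299×181 + 0.587×209 + 0.114×79
Gray = 54.119 + 122.683 + 9.006
Gray = 185.808 → round half up → 186
Gray = 186


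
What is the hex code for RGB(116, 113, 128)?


R = 116 → 74 (hex)
G = 113 → 71 (hex)
B = 128 → 80 (hex)
Hex = #747180


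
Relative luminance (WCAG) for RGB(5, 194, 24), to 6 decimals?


Linearize each channel (sRGB transfer function): c = v/255; c_lin = c/12.92 if c ≤ 0.04045, else ((c+0.055)/1.055)^2.4
  R: 5/255 ≈ 0.019608 ≤ 0.04045 → 0.019608/12.92 ≈ 0.001518
  G: 194/255 ≈ 0.760784 > 0.04045 → ((0.760784+0.055)/1.055)^2.4 ≈ 0.539479
  B: 24/255 ≈ 0.094118 > 0.04045 → ((0.094118+0.055)/1.055)^2.4 ≈ 0.009134
R_lin = 0.001518, G_lin = 0.539479, B_lin = 0.009134
L = 0.2126×R + 0.7152×G + 0.0722×B
L = 0.2126×0.001518 + 0.7152×0.539479 + 0.0722×0.009134
L ≈ 0.386818


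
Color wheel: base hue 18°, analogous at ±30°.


Base hue: 18°
Left analog: (18 - 30) mod 360 = 348°
Right analog: (18 + 30) mod 360 = 48°
Analogous hues = 348° and 48°


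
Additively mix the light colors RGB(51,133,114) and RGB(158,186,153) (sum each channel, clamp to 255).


Additive: each channel = min(255, C₁+C₂)
R: 51+158 = 209 → 209
G: 133+186 = 319 → 255
B: 114+153 = 267 → 255
= RGB(209, 255, 255)


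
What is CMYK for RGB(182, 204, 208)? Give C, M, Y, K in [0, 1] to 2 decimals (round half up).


R'=182/255≈0.7137, G'=204/255≈0.8000, B'=208/255≈0.8157
K = 1 - max(R',G',B') = 1 - 208/255 = 47/255 = 0.18431… → 0.18
(1-R'-K)/(1-K) simplifies to (max-R)/max with max = 208:
C = (208-182)/208 = 26/208 = 0.125 → 0.13
M = (208-204)/208 = 4/208 = 0.01923… → 0.02
Y = (208-208)/208 = 0/208 = 0 → 0.00
= CMYK(0.13, 0.02, 0.00, 0.18)


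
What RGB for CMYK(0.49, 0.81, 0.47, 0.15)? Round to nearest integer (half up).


R = 255 × (1-C) × (1-K) = 255 × 0.51 × 0.85 = 110.5425 → 111
G = 255 × (1-M) × (1-K) = 255 × 0.19 × 0.85 = 41.1825 → 41
B = 255 × (1-Y) × (1-K) = 255 × 0.53 × 0.85 = 114.8775 → 115
= RGB(111, 41, 115)


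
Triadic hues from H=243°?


Triadic: equally spaced at 120° intervals
H1 = 243°
H2 = (243 + 120) mod 360 = 3°
H3 = (243 + 240) mod 360 = 123°
Triadic = 243°, 3°, 123°


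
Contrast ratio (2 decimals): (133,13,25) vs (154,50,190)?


Linearize each sRGB channel c=v/255: c/12.92 if c ≤ 0.04045 else ((c+0.055)/1.055)^2.4
L = 0.2126×R_lin + 0.7152×G_lin + 0.0722×B_lin
Color 1 (133,13,25):
  R=133: 133/255≈0.5216 > 0.04045 → ((0.5216+0.055)/1.055)^2.4 ≈ 0.23455
  G=13: 13/255≈0.0510 > 0.04045 → ((0.0510+0.055)/1.055)^2.4 ≈ 0.00402
  B=25: 25/255≈0.0980 > 0.04045 → ((0.0980+0.055)/1.055)^2.4 ≈ 0.00972
  L1 = 0.2126×0.23455 + 0.7152×0.00402 + 0.0722×0.00972 ≈ 0.05345
Color 2 (154,50,190):
  R=154: 154/255≈0.6039 > 0.04045 → ((0.6039+0.055)/1.055)^2.4 ≈ 0.32314
  G=50: 50/255≈0.1961 > 0.04045 → ((0.1961+0.055)/1.055)^2.4 ≈ 0.03190
  B=190: 190/255≈0.7451 > 0.04045 → ((0.7451+0.055)/1.055)^2.4 ≈ 0.51492
  L2 = 0.2126×0.32314 + 0.7152×0.03190 + 0.0722×0.51492 ≈ 0.12869
Lighter = 0.12869, Darker = 0.05345
Ratio = (L_lighter + 0.05) / (L_darker + 0.05)
Ratio = (0.12869 + 0.05) / (0.05345 + 0.05) = 0.17869 / 0.10345 ≈ 1.7274
Ratio ≈ 1.73:1


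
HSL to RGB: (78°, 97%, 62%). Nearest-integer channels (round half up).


H=78°, S=0.97, L=0.62
C = (1-|2L-1|)×S = (1-|0.24|)×0.97 = 0.7372
H' = H/60 = 78/60 ≈ 1.3000; X = C×(1-|H' mod 2 - 1|) = 0.51604
m = L - C/2 = 0.62 - 0.3686 = 0.2514
Sector ⌊H'⌋ = 1 → (R',G',B') = (0.51604, 0.7372, 0.0)
RGB = ((R'+m)×255, (G'+m)×255, (B'+m)×255) = (195.6972, 252.093, 64.107)
Round half up → RGB(196, 252, 64)


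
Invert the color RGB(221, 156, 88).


Invert: (255-R, 255-G, 255-B)
R: 255-221 = 34
G: 255-156 = 99
B: 255-88 = 167
= RGB(34, 99, 167)


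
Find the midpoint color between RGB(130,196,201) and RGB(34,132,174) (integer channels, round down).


Midpoint: each channel = ⌊(C₁+C₂)/2⌋
R: ⌊(130+34)/2⌋ = 82
G: ⌊(196+132)/2⌋ = 164
B: ⌊(201+174)/2⌋ = 187
= RGB(82, 164, 187)


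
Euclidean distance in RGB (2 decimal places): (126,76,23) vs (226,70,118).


d = √[(R₁-R₂)² + (G₁-G₂)² + (B₁-B₂)²]
d = √[(126-226)² + (76-70)² + (23-118)²]
d = √[10000 + 36 + 9025]
d = √19061
d ≈ 138.06


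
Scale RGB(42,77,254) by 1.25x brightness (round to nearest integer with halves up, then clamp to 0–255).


Multiply each channel by 1.25, round half up, clamp to [0, 255]
R: 42×1.25 = 52.5 → round → 53
G: 77×1.25 = 96.25 → round → 96
B: 254×1.25 = 317.5 → round → 318 → clamp → 255
= RGB(53, 96, 255)


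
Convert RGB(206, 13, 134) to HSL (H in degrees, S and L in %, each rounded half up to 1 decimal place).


Normalize: R'=206/255≈0.8078, G'=13/255≈0.0510, B'=134/255≈0.5255
Max=206/255, Min=13/255, Δ=Max-Min=193/255
L = (Max+Min)/2 = (206+13)/510 = 219/510 = 0.42941… → L = 42.9%
L ≤ 0.5 → S = Δ/(Max+Min) = 193/(206+13) = 193/219 = 0.88127… → S = 88.1%
(the 1/255 factors cancel in S and H, so raw channel differences can be used)
Max is R' → H = 60 × (((G-B)/Δ) mod 6) = 60 × (((13-134)/193) mod 6)
  (-121)/193 = -0.6269…; negative, so add 6 → 5.3730…
  H = 60 × 5.3730… = 322.383…° → H = 322.4°
= HSL(322.4°, 88.1%, 42.9%)


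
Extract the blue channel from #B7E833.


Color: #B7E833
R = B7 = 183
G = E8 = 232
B = 33 = 51
Blue = 51


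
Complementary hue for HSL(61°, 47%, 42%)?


Complement = opposite side of color wheel = hue + 180°
H' = (61 + 180) mod 360 = 241°
S and L unchanged.
= HSL(241°, 47%, 42%)


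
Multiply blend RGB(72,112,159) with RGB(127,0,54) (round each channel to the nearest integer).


Multiply: C = A×B/255, rounded to nearest integer
R: 72×127/255 = 9144/255 ≈ 35.859 → 36
G: 112×0/255 = 0/255 ≈ 0.000 → 0
B: 159×54/255 = 8586/255 ≈ 33.671 → 34
= RGB(36, 0, 34)


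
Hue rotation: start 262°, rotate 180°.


New hue = (H + rotation) mod 360
New hue = (262 + 180) mod 360
= 442 mod 360
= 82°


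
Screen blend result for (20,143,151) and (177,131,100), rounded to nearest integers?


Screen: C = 255 - (255-A)×(255-B)/255, rounded to nearest integer
R: 255 - (255-20)×(255-177)/255 = 255 - 18330/255 ≈ 255 - 71.882 = 183.118 → 183
G: 255 - (255-143)×(255-131)/255 = 255 - 13888/255 ≈ 255 - 54.463 = 200.537 → 201
B: 255 - (255-151)×(255-100)/255 = 255 - 16120/255 ≈ 255 - 63.216 = 191.784 → 192
= RGB(183, 201, 192)


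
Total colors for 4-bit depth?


Colors = 2^bits = 2^4
= 16 colors


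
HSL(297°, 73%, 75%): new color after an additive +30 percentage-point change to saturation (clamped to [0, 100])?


Original S = 73%
Adjustment = +30 percentage points
New S = 73 + (30) = 103
Clamp to [0, 100] → 100
= HSL(297°, 100%, 75%)


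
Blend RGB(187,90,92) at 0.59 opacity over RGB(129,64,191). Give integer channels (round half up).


C = α×F + (1-α)×B, with 1-α = 0.41
R: 0.59×187 + 0.41×129 = 110.33 + 52.89 = 163.22 → 163
G: 0.59×90 + 0.41×64 = 53.10 + 26.24 = 79.34 → 79
B: 0.59×92 + 0.41×191 = 54.28 + 78.31 = 132.59 → 133
= RGB(163, 79, 133)


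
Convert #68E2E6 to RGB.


68 → 104 (R)
E2 → 226 (G)
E6 → 230 (B)
= RGB(104, 226, 230)


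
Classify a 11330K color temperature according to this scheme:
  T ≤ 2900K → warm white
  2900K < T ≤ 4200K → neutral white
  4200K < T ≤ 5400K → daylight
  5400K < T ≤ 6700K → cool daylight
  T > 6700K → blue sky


Temperature: 11330K
11330K > 6700K → blue sky
Classification: blue sky


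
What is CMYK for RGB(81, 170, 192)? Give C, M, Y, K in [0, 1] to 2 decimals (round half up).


R'=81/255≈0.3176, G'=170/255≈0.6667, B'=192/255≈0.7529
K = 1 - max(R',G',B') = 1 - 192/255 = 63/255 = 0.24705… → 0.25
(1-R'-K)/(1-K) simplifies to (max-R)/max with max = 192:
C = (192-81)/192 = 111/192 = 0.57812… → 0.58
M = (192-170)/192 = 22/192 = 0.11458… → 0.11
Y = (192-192)/192 = 0/192 = 0 → 0.00
= CMYK(0.58, 0.11, 0.00, 0.25)


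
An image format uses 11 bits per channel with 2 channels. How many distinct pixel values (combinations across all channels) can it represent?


Total bits = 11 bits/channel × 2 channels = 22 bits
Distinct pixel values = 2^22
= 4,194,304 pixel values


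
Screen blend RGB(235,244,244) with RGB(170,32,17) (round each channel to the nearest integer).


Screen: C = 255 - (255-A)×(255-B)/255, rounded to nearest integer
R: 255 - (255-235)×(255-170)/255 = 255 - 1700/255 ≈ 255 - 6.667 = 248.333 → 248
G: 255 - (255-244)×(255-32)/255 = 255 - 2453/255 ≈ 255 - 9.620 = 245.380 → 245
B: 255 - (255-244)×(255-17)/255 = 255 - 2618/255 ≈ 255 - 10.267 = 244.733 → 245
= RGB(248, 245, 245)


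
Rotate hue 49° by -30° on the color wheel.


New hue = (H + rotation) mod 360
New hue = (49 -30) mod 360
= 19 mod 360
= 19°


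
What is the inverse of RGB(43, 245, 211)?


Invert: (255-R, 255-G, 255-B)
R: 255-43 = 212
G: 255-245 = 10
B: 255-211 = 44
= RGB(212, 10, 44)


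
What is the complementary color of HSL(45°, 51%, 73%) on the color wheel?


Complement = opposite side of color wheel = hue + 180°
H' = (45 + 180) mod 360 = 225°
S and L unchanged.
= HSL(225°, 51%, 73%)


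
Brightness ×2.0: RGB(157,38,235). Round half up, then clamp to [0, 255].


Multiply each channel by 2.0, round half up, clamp to [0, 255]
R: 157×2.0 = 314 → clamp → 255
G: 38×2.0 = 76
B: 235×2.0 = 470 → clamp → 255
= RGB(255, 76, 255)


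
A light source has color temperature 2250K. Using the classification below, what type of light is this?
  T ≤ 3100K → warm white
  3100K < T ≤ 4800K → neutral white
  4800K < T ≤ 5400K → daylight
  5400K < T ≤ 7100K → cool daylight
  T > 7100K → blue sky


Temperature: 2250K
2250K ≤ 3100K → warm white
Classification: warm white


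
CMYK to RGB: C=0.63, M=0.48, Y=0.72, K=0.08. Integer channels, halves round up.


R = 255 × (1-C) × (1-K) = 255 × 0.37 × 0.92 = 86.802 → 87
G = 255 × (1-M) × (1-K) = 255 × 0.52 × 0.92 = 121.992 → 122
B = 255 × (1-Y) × (1-K) = 255 × 0.28 × 0.92 = 65.688 → 66
= RGB(87, 122, 66)


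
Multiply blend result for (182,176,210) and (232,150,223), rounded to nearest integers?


Multiply: C = A×B/255, rounded to nearest integer
R: 182×232/255 = 42224/255 ≈ 165.584 → 166
G: 176×150/255 = 26400/255 ≈ 103.529 → 104
B: 210×223/255 = 46830/255 ≈ 183.647 → 184
= RGB(166, 104, 184)


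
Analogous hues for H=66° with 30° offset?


Base hue: 66°
Left analog: (66 - 30) mod 360 = 36°
Right analog: (66 + 30) mod 360 = 96°
Analogous hues = 36° and 96°


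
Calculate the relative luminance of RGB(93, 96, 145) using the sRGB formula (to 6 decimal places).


Linearize each channel (sRGB transfer function): c = v/255; c_lin = c/12.92 if c ≤ 0.04045, else ((c+0.055)/1.055)^2.4
  R: 93/255 ≈ 0.364706 > 0.04045 → ((0.364706+0.055)/1.055)^2.4 ≈ 0.109462
  G: 96/255 ≈ 0.376471 > 0.04045 → ((0.376471+0.055)/1.055)^2.4 ≈ 0.116971
  B: 145/255 ≈ 0.568627 > 0.04045 → ((0.568627+0.055)/1.055)^2.4 ≈ 0.283149
R_lin = 0.109462, G_lin = 0.116971, B_lin = 0.283149
L = 0.2126×R + 0.7152×G + 0.0722×B
L = 0.2126×0.109462 + 0.7152×0.116971 + 0.0722×0.283149
L ≈ 0.127372


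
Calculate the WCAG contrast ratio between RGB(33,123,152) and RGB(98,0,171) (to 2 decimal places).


Linearize each sRGB channel c=v/255: c/12.92 if c ≤ 0.04045 else ((c+0.055)/1.055)^2.4
L = 0.2126×R_lin + 0.7152×G_lin + 0.0722×B_lin
Color 1 (33,123,152):
  R=33: 33/255≈0.1294 > 0.04045 → ((0.1294+0.055)/1.055)^2.4 ≈ 0.01521
  G=123: 123/255≈0.4824 > 0.04045 → ((0.4824+0.055)/1.055)^2.4 ≈ 0.19807
  B=152: 152/255≈0.5961 > 0.04045 → ((0.5961+0.055)/1.055)^2.4 ≈ 0.31399
  L1 = 0.2126×0.01521 + 0.7152×0.19807 + 0.0722×0.31399 ≈ 0.16756
Color 2 (98,0,171):
  R=98: 98/255≈0.3843 > 0.04045 → ((0.3843+0.055)/1.055)^2.4 ≈ 0.12214
  G=0: 0/255≈0.0000 ≤ 0.04045 → 0.0000/12.92 ≈ 0.00000
  B=171: 171/255≈0.6706 > 0.04045 → ((0.6706+0.055)/1.055)^2.4 ≈ 0.40724
  L2 = 0.2126×0.12214 + 0.7152×0.00000 + 0.0722×0.40724 ≈ 0.05537
Lighter = 0.16756, Darker = 0.05537
Ratio = (L_lighter + 0.05) / (L_darker + 0.05)
Ratio = (0.16756 + 0.05) / (0.05537 + 0.05) = 0.21756 / 0.10537 ≈ 2.0648
Ratio ≈ 2.06:1


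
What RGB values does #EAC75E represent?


EA → 234 (R)
C7 → 199 (G)
5E → 94 (B)
= RGB(234, 199, 94)


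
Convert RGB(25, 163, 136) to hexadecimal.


R = 25 → 19 (hex)
G = 163 → A3 (hex)
B = 136 → 88 (hex)
Hex = #19A388


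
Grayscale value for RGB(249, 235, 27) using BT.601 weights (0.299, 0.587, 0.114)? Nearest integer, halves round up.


Gray = 0.299×R + 0.587×G + 0.114×B
Gray = 0.299×249 + 0.587×235 + 0.114×27
Gray = 74.451 + 137.945 + 3.078
Gray = 215.474 → round half up → 215
Gray = 215


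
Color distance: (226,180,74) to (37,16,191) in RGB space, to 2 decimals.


d = √[(R₁-R₂)² + (G₁-G₂)² + (B₁-B₂)²]
d = √[(226-37)² + (180-16)² + (74-191)²]
d = √[35721 + 26896 + 13689]
d = √76306
d ≈ 276.24


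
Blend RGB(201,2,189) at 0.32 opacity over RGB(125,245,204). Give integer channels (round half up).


C = α×F + (1-α)×B, with 1-α = 0.68
R: 0.32×201 + 0.68×125 = 64.32 + 85.00 = 149.32 → 149
G: 0.32×2 + 0.68×245 = 0.64 + 166.60 = 167.24 → 167
B: 0.32×189 + 0.68×204 = 60.48 + 138.72 = 199.20 → 199
= RGB(149, 167, 199)


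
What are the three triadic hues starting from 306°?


Triadic: equally spaced at 120° intervals
H1 = 306°
H2 = (306 + 120) mod 360 = 66°
H3 = (306 + 240) mod 360 = 186°
Triadic = 306°, 66°, 186°


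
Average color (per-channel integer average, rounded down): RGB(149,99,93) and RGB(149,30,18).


Midpoint: each channel = ⌊(C₁+C₂)/2⌋
R: ⌊(149+149)/2⌋ = 149
G: ⌊(99+30)/2⌋ = 64
B: ⌊(93+18)/2⌋ = 55
= RGB(149, 64, 55)


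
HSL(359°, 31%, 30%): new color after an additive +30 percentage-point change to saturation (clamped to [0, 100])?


Original S = 31%
Adjustment = +30 percentage points
New S = 31 + (30) = 61
Clamp to [0, 100] → 61
= HSL(359°, 61%, 30%)


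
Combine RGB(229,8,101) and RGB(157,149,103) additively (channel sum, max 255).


Additive: each channel = min(255, C₁+C₂)
R: 229+157 = 386 → 255
G: 8+149 = 157 → 157
B: 101+103 = 204 → 204
= RGB(255, 157, 204)


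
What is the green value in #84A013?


Color: #84A013
R = 84 = 132
G = A0 = 160
B = 13 = 19
Green = 160


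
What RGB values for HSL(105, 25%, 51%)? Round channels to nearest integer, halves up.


H=105°, S=0.25, L=0.51
C = (1-|2L-1|)×S = (1-|0.02|)×0.25 = 0.245
H' = H/60 = 105/60 ≈ 1.7500; X = C×(1-|H' mod 2 - 1|) = 0.06125
m = L - C/2 = 0.51 - 0.1225 = 0.3875
Sector ⌊H'⌋ = 1 → (R',G',B') = (0.06125, 0.245, 0.0)
RGB = ((R'+m)×255, (G'+m)×255, (B'+m)×255) = (114.43125, 161.2875, 98.8125)
Round half up → RGB(114, 161, 99)


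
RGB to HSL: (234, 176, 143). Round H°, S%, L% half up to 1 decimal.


Normalize: R'=234/255≈0.9176, G'=176/255≈0.6902, B'=143/255≈0.5608
Max=234/255, Min=143/255, Δ=Max-Min=91/255
L = (Max+Min)/2 = (234+143)/510 = 377/510 = 0.73921… → L = 73.9%
L > 0.5 → S = Δ/(2-Max-Min) = 91/(510-234-143) = 91/133 = 0.68421… → S = 68.4%
(the 1/255 factors cancel in S and H, so raw channel differences can be used)
Max is R' → H = 60 × (((G-B)/Δ) mod 6) = 60 × (((176-143)/91) mod 6)
  33/91 = 0.3626…
  H = 60 × 0.3626… = 21.758…° → H = 21.8°
= HSL(21.8°, 68.4%, 73.9%)


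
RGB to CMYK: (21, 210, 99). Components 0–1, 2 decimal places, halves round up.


R'=21/255≈0.0824, G'=210/255≈0.8235, B'=99/255≈0.3882
K = 1 - max(R',G',B') = 1 - 210/255 = 45/255 = 0.17647… → 0.18
(1-R'-K)/(1-K) simplifies to (max-R)/max with max = 210:
C = (210-21)/210 = 189/210 = 0.9 → 0.90
M = (210-210)/210 = 0/210 = 0 → 0.00
Y = (210-99)/210 = 111/210 = 0.52857… → 0.53
= CMYK(0.90, 0.00, 0.53, 0.18)


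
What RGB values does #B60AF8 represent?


B6 → 182 (R)
0A → 10 (G)
F8 → 248 (B)
= RGB(182, 10, 248)


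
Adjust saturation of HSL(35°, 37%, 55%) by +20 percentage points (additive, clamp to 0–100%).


Original S = 37%
Adjustment = +20 percentage points
New S = 37 + (20) = 57
Clamp to [0, 100] → 57
= HSL(35°, 57%, 55%)


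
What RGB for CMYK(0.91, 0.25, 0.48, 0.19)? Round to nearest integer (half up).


R = 255 × (1-C) × (1-K) = 255 × 0.09 × 0.81 = 18.5895 → 19
G = 255 × (1-M) × (1-K) = 255 × 0.75 × 0.81 = 154.9125 → 155
B = 255 × (1-Y) × (1-K) = 255 × 0.52 × 0.81 = 107.406 → 107
= RGB(19, 155, 107)


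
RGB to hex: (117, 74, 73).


R = 117 → 75 (hex)
G = 74 → 4A (hex)
B = 73 → 49 (hex)
Hex = #754A49


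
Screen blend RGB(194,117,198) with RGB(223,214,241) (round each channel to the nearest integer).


Screen: C = 255 - (255-A)×(255-B)/255, rounded to nearest integer
R: 255 - (255-194)×(255-223)/255 = 255 - 1952/255 ≈ 255 - 7.655 = 247.345 → 247
G: 255 - (255-117)×(255-214)/255 = 255 - 5658/255 ≈ 255 - 22.188 = 232.812 → 233
B: 255 - (255-198)×(255-241)/255 = 255 - 798/255 ≈ 255 - 3.129 = 251.871 → 252
= RGB(247, 233, 252)


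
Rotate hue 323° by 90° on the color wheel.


New hue = (H + rotation) mod 360
New hue = (323 + 90) mod 360
= 413 mod 360
= 53°


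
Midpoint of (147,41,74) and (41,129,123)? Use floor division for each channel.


Midpoint: each channel = ⌊(C₁+C₂)/2⌋
R: ⌊(147+41)/2⌋ = 94
G: ⌊(41+129)/2⌋ = 85
B: ⌊(74+123)/2⌋ = 98
= RGB(94, 85, 98)


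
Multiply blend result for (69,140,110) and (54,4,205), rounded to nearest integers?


Multiply: C = A×B/255, rounded to nearest integer
R: 69×54/255 = 3726/255 ≈ 14.612 → 15
G: 140×4/255 = 560/255 ≈ 2.196 → 2
B: 110×205/255 = 22550/255 ≈ 88.431 → 88
= RGB(15, 2, 88)


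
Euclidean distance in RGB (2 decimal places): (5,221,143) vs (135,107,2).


d = √[(R₁-R₂)² + (G₁-G₂)² + (B₁-B₂)²]
d = √[(5-135)² + (221-107)² + (143-2)²]
d = √[16900 + 12996 + 19881]
d = √49777
d ≈ 223.11


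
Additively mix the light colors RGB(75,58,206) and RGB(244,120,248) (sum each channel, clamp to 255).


Additive: each channel = min(255, C₁+C₂)
R: 75+244 = 319 → 255
G: 58+120 = 178 → 178
B: 206+248 = 454 → 255
= RGB(255, 178, 255)


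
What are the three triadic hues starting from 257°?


Triadic: equally spaced at 120° intervals
H1 = 257°
H2 = (257 + 120) mod 360 = 17°
H3 = (257 + 240) mod 360 = 137°
Triadic = 257°, 17°, 137°


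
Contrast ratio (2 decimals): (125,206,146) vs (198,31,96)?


Linearize each sRGB channel c=v/255: c/12.92 if c ≤ 0.04045 else ((c+0.055)/1.055)^2.4
L = 0.2126×R_lin + 0.7152×G_lin + 0.0722×B_lin
Color 1 (125,206,146):
  R=125: 125/255≈0.4902 > 0.04045 → ((0.4902+0.055)/1.055)^2.4 ≈ 0.20508
  G=206: 206/255≈0.8078 > 0.04045 → ((0.8078+0.055)/1.055)^2.4 ≈ 0.61721
  B=146: 146/255≈0.5725 > 0.04045 → ((0.5725+0.055)/1.055)^2.4 ≈ 0.28744
  L1 = 0.2126×0.20508 + 0.7152×0.61721 + 0.0722×0.28744 ≈ 0.50578
Color 2 (198,31,96):
  R=198: 198/255≈0.7765 > 0.04045 → ((0.7765+0.055)/1.055)^2.4 ≈ 0.56471
  G=31: 31/255≈0.1216 > 0.04045 → ((0.1216+0.055)/1.055)^2.4 ≈ 0.01370
  B=96: 96/255≈0.3765 > 0.04045 → ((0.3765+0.055)/1.055)^2.4 ≈ 0.11697
  L2 = 0.2126×0.56471 + 0.7152×0.01370 + 0.0722×0.11697 ≈ 0.13830
Lighter = 0.50578, Darker = 0.13830
Ratio = (L_lighter + 0.05) / (L_darker + 0.05)
Ratio = (0.50578 + 0.05) / (0.13830 + 0.05) = 0.55578 / 0.18830 ≈ 2.9515
Ratio ≈ 2.95:1


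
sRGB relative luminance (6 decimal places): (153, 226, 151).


Linearize each channel (sRGB transfer function): c = v/255; c_lin = c/12.92 if c ≤ 0.04045, else ((c+0.055)/1.055)^2.4
  R: 153/255 ≈ 0.600000 > 0.04045 → ((0.600000+0.055)/1.055)^2.4 ≈ 0.318547
  G: 226/255 ≈ 0.886275 > 0.04045 → ((0.886275+0.055)/1.055)^2.4 ≈ 0.760525
  B: 151/255 ≈ 0.592157 > 0.04045 → ((0.592157+0.055)/1.055)^2.4 ≈ 0.309469
R_lin = 0.318547, G_lin = 0.760525, B_lin = 0.309469
L = 0.2126×R + 0.7152×G + 0.0722×B
L = 0.2126×0.318547 + 0.7152×0.760525 + 0.0722×0.309469
L ≈ 0.633994


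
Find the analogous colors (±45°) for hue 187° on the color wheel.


Base hue: 187°
Left analog: (187 - 45) mod 360 = 142°
Right analog: (187 + 45) mod 360 = 232°
Analogous hues = 142° and 232°


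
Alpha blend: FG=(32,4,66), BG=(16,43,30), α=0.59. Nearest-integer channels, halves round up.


C = α×F + (1-α)×B, with 1-α = 0.41
R: 0.59×32 + 0.41×16 = 18.88 + 6.56 = 25.44 → 25
G: 0.59×4 + 0.41×43 = 2.36 + 17.63 = 19.99 → 20
B: 0.59×66 + 0.41×30 = 38.94 + 12.30 = 51.24 → 51
= RGB(25, 20, 51)


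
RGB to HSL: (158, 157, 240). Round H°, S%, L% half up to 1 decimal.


Normalize: R'=158/255≈0.6196, G'=157/255≈0.6157, B'=240/255≈0.9412
Max=240/255, Min=157/255, Δ=Max-Min=83/255
L = (Max+Min)/2 = (240+157)/510 = 397/510 = 0.77843… → L = 77.8%
L > 0.5 → S = Δ/(2-Max-Min) = 83/(510-240-157) = 83/113 = 0.73451… → S = 73.5%
(the 1/255 factors cancel in S and H, so raw channel differences can be used)
Max is B' → H = 60 × ((R-G)/Δ + 4) = 60 × ((158-157)/83 + 4)
  1/83 + 4 = 0.0120… + 4 = 4.0120…
  H = 60 × 4.0120… = 240.722…° → H = 240.7°
= HSL(240.7°, 73.5%, 77.8%)


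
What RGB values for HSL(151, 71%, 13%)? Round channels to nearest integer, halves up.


H=151°, S=0.71, L=0.13
C = (1-|2L-1|)×S = (1-|-0.74|)×0.71 = 0.1846
H' = H/60 = 151/60 ≈ 2.5167; X = C×(1-|H' mod 2 - 1|) ≈ 0.0954
m = L - C/2 = 0.13 - 0.0923 = 0.0377
Sector ⌊H'⌋ = 2 → (R',G',B') = (0.0, 0.1846, ≈0.0954)
RGB = ((R'+m)×255, (G'+m)×255, (B'+m)×255) = (9.6135, 56.6865, 33.93455)
Round half up → RGB(10, 57, 34)


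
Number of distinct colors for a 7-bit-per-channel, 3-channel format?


Total bits = 7 bits/channel × 3 channels = 21 bits
Distinct colors = 2^21
= 2,097,152 colors


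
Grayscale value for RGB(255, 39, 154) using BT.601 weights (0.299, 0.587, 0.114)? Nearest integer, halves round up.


Gray = 0.299×R + 0.587×G + 0.114×B
Gray = 0.299×255 + 0.587×39 + 0.114×154
Gray = 76.245 + 22.893 + 17.556
Gray = 116.694 → round half up → 117
Gray = 117


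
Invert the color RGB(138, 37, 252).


Invert: (255-R, 255-G, 255-B)
R: 255-138 = 117
G: 255-37 = 218
B: 255-252 = 3
= RGB(117, 218, 3)


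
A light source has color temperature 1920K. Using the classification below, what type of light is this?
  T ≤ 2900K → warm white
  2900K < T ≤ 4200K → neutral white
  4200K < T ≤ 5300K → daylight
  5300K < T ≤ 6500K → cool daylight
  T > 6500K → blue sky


Temperature: 1920K
1920K ≤ 2900K → warm white
Classification: warm white
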